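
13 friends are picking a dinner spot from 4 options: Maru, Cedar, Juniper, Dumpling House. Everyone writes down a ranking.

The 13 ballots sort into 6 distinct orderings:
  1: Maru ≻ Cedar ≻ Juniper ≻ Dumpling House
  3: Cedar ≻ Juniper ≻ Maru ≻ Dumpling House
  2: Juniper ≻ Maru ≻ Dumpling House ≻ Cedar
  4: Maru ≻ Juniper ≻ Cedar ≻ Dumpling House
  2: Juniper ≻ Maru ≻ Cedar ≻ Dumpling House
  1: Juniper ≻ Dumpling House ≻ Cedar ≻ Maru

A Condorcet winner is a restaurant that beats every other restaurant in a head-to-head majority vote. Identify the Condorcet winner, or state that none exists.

Juniper

Check each pair by majority over 13 ballots:
Maru vs Cedar: 9 to 4, Maru.
Maru vs Juniper: Maru preferred on 1+4 = 5 ballots; Juniper wins 8–5.
Maru vs Dumpling House: 12 to 1, Maru.
Cedar vs Juniper: Cedar preferred on 1+3 = 4 ballots; Juniper wins 9–4.
Cedar vs Dumpling House: 10 to 3, Cedar.
Juniper vs Dumpling House: Juniper is ranked higher on 1+3+2+4+2+1 = 13 ballots, Dumpling House on 0. Juniper wins 13–0.
Juniper beats each of Maru, Cedar, Dumpling House — Juniper is the Condorcet winner.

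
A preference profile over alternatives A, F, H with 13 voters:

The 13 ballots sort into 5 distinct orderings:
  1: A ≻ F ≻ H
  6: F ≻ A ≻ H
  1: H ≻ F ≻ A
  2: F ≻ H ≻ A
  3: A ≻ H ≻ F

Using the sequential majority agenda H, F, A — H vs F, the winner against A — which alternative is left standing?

Round 1: H vs F — 4–9, F advances.
Round 2: F vs A — 9–4, F advances.
The agenda winner is F.

F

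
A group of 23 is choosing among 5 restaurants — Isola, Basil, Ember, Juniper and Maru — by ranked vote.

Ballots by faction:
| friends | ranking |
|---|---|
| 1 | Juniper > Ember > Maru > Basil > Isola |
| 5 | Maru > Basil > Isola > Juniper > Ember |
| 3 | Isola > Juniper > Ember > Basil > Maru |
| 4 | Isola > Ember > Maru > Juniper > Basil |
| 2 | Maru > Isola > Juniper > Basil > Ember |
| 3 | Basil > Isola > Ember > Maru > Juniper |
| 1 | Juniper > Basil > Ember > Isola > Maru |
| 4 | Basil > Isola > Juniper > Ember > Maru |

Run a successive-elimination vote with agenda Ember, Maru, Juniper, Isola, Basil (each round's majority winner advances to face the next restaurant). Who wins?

Round 1: Ember vs Maru — 16–7, Ember advances.
Round 2: Ember vs Juniper — 7–16, Juniper advances.
Round 3: Juniper vs Isola — 2–21, Isola advances.
Round 4: Isola vs Basil — 9–14, Basil advances.
Basil survives the agenda.

Basil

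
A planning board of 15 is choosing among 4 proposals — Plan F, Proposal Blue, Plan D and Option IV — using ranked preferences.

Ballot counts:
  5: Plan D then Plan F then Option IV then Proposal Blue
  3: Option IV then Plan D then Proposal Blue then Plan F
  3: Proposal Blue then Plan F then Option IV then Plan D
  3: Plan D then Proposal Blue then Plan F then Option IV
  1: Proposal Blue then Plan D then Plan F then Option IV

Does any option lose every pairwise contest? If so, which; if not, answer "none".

none

Head-to-head results (15 council members):
Plan F vs Proposal Blue: Proposal Blue wins 10–5.
Plan F vs Plan D: 3 for Plan F, 12 for Plan D — Plan D by 12–3.
Plan F vs Option IV: Plan F wins 12–3.
Proposal Blue vs Plan D: Plan D, 11–4.
Proposal Blue vs Option IV: Option IV wins 8–7.
Plan D–Option IV: Plan D 9–6.
Each option has at least one pairwise win (Plan F beats Option IV; Proposal Blue beats Plan F; Plan D beats Plan F; Option IV beats Proposal Blue) — no Condorcet loser.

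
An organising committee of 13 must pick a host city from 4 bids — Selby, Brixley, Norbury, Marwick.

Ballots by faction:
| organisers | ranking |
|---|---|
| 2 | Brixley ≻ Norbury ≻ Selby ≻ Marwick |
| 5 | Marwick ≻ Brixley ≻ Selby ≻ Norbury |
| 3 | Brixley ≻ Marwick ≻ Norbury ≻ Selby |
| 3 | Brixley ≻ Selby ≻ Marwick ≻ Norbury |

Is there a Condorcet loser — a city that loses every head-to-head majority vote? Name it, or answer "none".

Head-to-head results (13 organisers):
Selby vs Brixley: Selby is ranked higher on 0 ballots, Brixley on 13. Brixley wins 13–0.
Selby vs Norbury: Selby preferred on 5+3 = 8 ballots; Selby wins 8–5.
Selby vs Marwick: Selby is ranked higher on 2+3 = 5 ballots, Marwick on 8. Marwick wins 8–5.
Brixley vs Norbury: Brixley, 13–0.
Brixley vs Marwick: Brixley is ranked higher on 2+3+3 = 8 ballots, Marwick on 5. Brixley wins 8–5.
Norbury vs Marwick: 2 to 11, Marwick.
Norbury loses to every other city — it is the Condorcet loser.

Norbury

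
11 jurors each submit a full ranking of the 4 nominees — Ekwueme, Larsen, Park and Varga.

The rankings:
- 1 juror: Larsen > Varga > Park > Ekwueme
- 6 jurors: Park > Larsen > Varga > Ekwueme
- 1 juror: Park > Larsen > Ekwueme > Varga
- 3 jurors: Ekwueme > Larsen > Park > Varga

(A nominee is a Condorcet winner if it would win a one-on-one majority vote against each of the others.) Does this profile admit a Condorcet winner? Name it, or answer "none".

Park

Pairwise majorities:
Ekwueme–Larsen: Larsen 8–3.
Ekwueme vs Park: Park, 8–3.
Ekwueme–Varga: Varga 7–4.
Larsen vs Park: Park wins 7–4.
Larsen vs Varga: Larsen, 11–0.
Park–Varga: Park 10–1.
Park wins every pairwise contest, so Park is the Condorcet winner.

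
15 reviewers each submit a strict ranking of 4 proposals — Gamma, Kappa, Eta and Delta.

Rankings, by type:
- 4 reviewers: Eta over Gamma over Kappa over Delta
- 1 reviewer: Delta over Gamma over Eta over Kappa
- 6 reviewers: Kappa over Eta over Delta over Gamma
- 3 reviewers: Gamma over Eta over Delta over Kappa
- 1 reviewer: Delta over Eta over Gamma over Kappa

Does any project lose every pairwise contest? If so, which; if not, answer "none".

none

Pairwise majorities:
Gamma vs Kappa: Gamma is ranked higher on 4+1+3+1 = 9 ballots, Kappa on 6. Gamma wins 9–6.
Gamma vs Eta: Eta wins 11–4.
Gamma vs Delta: Delta, 8–7.
Kappa vs Eta: Eta, 9–6.
Kappa vs Delta: Kappa wins 10–5.
Eta vs Delta: Eta, 13–2.
Each project has at least one pairwise win (Gamma beats Kappa; Kappa beats Delta; Eta beats Gamma; Delta beats Gamma) — no Condorcet loser.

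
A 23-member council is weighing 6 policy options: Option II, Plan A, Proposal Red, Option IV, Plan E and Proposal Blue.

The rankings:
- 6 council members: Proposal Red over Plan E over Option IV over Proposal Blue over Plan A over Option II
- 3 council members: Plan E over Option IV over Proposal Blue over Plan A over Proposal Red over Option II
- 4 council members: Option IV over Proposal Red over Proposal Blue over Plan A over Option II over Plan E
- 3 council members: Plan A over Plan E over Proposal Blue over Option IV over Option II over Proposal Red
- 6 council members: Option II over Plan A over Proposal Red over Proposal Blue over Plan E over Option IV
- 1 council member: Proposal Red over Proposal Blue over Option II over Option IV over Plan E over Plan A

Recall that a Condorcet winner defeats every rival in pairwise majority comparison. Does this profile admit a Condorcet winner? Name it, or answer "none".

Check each pair by majority over 23 ballots:
Option II–Plan A: Plan A 16–7.
Option II–Proposal Red: Proposal Red 14–9.
Option II vs Option IV: Option IV, 16–7.
Option II–Plan E: Plan E 12–11.
Option II–Proposal Blue: Proposal Blue 17–6.
Plan A–Proposal Red: Plan A 12–11.
Plan A–Option IV: Option IV 14–9.
Plan A vs Plan E: Plan A wins 13–10.
Plan A vs Proposal Blue: Proposal Blue wins 14–9.
Proposal Red vs Option IV: Proposal Red, 13–10.
Proposal Red vs Plan E: Proposal Red wins 17–6.
Proposal Red vs Proposal Blue: Proposal Red wins 17–6.
Option IV–Plan E: Plan E 18–5.
Option IV–Proposal Blue: Option IV 13–10.
Plan E vs Proposal Blue: Plan E, 12–11.
No option is unbeaten: Option II loses to Plan A; Plan A loses to Option IV; Proposal Red loses to Plan A; Option IV loses to Proposal Red; Plan E loses to Plan A; Proposal Blue loses to Proposal Red. In particular Plan A > Proposal Red > Option IV > Plan A is a majority cycle — no Condorcet winner exists.

none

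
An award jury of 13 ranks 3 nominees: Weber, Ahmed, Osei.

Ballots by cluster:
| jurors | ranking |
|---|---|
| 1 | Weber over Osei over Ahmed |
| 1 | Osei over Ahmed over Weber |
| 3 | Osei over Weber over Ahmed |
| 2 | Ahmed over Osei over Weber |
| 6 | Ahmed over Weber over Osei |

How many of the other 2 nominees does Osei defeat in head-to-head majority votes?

Osei against each rival (13 jurors):
Osei vs Weber: Osei preferred on 1+3+2 = 6 ballots; Weber wins 7–6.
Osei vs Ahmed: Ahmed wins 8–5.
Osei beats no one; loses to Weber, Ahmed — 0 pairwise wins.

0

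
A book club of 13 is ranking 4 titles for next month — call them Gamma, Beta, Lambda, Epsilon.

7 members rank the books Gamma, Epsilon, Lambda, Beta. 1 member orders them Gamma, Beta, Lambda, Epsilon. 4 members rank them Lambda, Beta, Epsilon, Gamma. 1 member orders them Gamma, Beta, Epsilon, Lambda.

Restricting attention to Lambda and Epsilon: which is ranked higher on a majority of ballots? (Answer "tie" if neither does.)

Ballots ranking Lambda above Epsilon: 1 + 4 = 5.
Ballots ranking Epsilon above Lambda: 13 − 5 = 8.
Epsilon wins the head-to-head 8–5.

Epsilon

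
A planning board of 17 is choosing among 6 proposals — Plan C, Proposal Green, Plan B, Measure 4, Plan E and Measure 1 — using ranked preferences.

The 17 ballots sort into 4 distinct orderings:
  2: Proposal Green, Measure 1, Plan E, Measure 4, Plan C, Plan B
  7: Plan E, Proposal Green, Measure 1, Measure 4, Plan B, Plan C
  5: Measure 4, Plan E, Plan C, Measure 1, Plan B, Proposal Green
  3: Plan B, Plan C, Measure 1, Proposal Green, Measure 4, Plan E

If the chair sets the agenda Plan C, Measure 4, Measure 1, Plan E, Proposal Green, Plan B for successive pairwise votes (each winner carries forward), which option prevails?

Round 1: Plan C vs Measure 4 — 3–14, Measure 4 advances.
Round 2: Measure 4 vs Measure 1 — 5–12, Measure 1 advances.
Round 3: Measure 1 vs Plan E — 5–12, Plan E advances.
Round 4: Plan E vs Proposal Green — 12–5, Plan E advances.
Round 5: Plan E vs Plan B — 14–3, Plan E advances.
The agenda winner is Plan E.

Plan E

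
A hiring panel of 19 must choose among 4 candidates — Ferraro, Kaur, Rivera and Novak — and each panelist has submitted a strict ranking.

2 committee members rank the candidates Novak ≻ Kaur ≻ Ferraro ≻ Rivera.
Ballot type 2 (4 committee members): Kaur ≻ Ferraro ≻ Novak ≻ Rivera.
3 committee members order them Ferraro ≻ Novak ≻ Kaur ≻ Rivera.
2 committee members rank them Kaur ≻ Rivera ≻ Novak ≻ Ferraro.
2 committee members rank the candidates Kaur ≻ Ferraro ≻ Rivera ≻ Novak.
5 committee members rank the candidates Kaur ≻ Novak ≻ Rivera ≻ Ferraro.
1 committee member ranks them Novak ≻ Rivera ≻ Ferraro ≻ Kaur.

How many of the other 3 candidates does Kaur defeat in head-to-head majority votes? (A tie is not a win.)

Kaur against each rival (19 committee members):
Kaur vs Ferraro: Kaur, 15–4.
Kaur vs Rivera: Kaur wins 18–1.
Kaur vs Novak: Kaur preferred on 4+2+2+5 = 13 ballots; Kaur wins 13–6.
Kaur beats Ferraro, Rivera, Novak — 3 pairwise wins.

3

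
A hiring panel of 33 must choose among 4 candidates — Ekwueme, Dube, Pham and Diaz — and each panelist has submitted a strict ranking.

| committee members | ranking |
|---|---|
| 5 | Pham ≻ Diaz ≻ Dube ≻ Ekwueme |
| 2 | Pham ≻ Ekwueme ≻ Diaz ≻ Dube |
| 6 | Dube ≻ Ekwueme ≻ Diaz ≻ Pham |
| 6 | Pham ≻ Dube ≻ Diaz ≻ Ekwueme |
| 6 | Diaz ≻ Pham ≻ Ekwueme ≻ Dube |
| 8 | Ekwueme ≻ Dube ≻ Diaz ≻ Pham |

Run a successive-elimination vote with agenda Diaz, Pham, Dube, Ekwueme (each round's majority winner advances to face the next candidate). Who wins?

Dube

Round 1: Diaz vs Pham — 20–13, Diaz advances.
Round 2: Diaz vs Dube — 13–20, Dube advances.
Round 3: Dube vs Ekwueme — 17–16, Dube advances.
The agenda winner is Dube.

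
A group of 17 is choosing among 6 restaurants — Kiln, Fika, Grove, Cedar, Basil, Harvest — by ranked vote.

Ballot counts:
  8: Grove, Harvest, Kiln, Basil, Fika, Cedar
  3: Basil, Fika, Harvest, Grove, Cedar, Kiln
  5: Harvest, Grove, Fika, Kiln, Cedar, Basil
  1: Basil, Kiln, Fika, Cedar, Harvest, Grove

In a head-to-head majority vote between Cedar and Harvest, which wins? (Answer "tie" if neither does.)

Harvest

Ballots ranking Cedar above Harvest: 1.
Ballots ranking Harvest above Cedar: 17 − 1 = 16.
Harvest wins the head-to-head 16–1.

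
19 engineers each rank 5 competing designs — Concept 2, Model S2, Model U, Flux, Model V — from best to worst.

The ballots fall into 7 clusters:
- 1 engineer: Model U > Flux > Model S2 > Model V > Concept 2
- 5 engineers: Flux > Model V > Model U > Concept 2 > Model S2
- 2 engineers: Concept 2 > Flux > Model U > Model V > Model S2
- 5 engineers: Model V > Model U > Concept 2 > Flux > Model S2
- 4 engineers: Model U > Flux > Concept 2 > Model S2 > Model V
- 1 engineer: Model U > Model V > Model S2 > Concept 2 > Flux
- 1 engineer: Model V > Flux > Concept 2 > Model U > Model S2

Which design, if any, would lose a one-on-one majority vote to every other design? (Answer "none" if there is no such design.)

Pairwise majorities:
Concept 2–Model S2: Concept 2 17–2.
Concept 2 vs Model U: Concept 2 preferred on 2+1 = 3 ballots; Model U wins 16–3.
Concept 2 vs Flux: Flux wins 11–8.
Concept 2 vs Model V: Concept 2 preferred on 2+4 = 6 ballots; Model V wins 13–6.
Model S2 vs Model U: 0 for Model S2, 19 for Model U — Model U by 19–0.
Model S2 vs Flux: Model S2 preferred on 1 ballot; Flux wins 18–1.
Model S2 vs Model V: 1+4 = 5 for Model S2, 14 for Model V — Model V by 14–5.
Model U vs Flux: Model U preferred on 1+5+4+1 = 11 ballots; Model U wins 11–8.
Model U–Model V: Model V 11–8.
Flux vs Model V: Flux is ranked higher on 1+5+2+4 = 12 ballots, Model V on 7. Flux wins 12–7.
Model S2 is beaten in every head-to-head and is the Condorcet loser.

Model S2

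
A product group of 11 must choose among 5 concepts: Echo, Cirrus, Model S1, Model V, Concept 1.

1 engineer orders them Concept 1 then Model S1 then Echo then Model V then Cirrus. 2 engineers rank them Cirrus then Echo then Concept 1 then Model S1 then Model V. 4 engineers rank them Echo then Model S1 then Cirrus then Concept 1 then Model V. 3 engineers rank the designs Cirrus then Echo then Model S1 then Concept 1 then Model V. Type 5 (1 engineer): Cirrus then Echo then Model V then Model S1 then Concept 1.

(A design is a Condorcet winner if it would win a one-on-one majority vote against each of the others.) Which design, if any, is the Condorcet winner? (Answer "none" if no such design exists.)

Head-to-head results (11 engineers):
Echo–Cirrus: Cirrus 6–5.
Echo vs Model S1: Echo wins 10–1.
Echo vs Model V: Echo wins 11–0.
Echo vs Concept 1: Echo, 10–1.
Cirrus–Model S1: Cirrus 6–5.
Cirrus vs Model V: Cirrus wins 10–1.
Cirrus vs Concept 1: Cirrus, 10–1.
Model S1 vs Model V: Model S1 is ranked higher on 1+2+4+3 = 10 ballots, Model V on 1. Model S1 wins 10–1.
Model S1 vs Concept 1: 8 to 3, Model S1.
Model V vs Concept 1: Concept 1 wins 10–1.
Cirrus wins every pairwise contest, so Cirrus is the Condorcet winner.

Cirrus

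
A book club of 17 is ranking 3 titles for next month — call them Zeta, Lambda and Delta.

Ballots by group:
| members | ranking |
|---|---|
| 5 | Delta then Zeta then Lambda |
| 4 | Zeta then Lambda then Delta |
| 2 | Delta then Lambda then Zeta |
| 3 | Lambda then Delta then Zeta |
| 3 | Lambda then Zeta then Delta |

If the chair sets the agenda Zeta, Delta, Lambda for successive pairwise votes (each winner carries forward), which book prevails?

Round 1: Zeta vs Delta — 7–10, Delta advances.
Round 2: Delta vs Lambda — 7–10, Lambda advances.
The agenda winner is Lambda.

Lambda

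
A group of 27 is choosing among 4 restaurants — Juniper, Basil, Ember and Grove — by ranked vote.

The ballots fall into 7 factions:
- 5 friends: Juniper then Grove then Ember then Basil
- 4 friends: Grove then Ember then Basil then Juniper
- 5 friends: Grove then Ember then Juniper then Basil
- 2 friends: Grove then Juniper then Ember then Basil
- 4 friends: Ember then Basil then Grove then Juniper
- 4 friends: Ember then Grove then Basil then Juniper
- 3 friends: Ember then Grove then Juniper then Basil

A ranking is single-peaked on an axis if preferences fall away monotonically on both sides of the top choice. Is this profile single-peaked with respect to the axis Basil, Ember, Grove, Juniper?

yes

Axis positions: Basil=1, Ember=2, Grove=3, Juniper=4.
Faction 1 (peak Juniper at position 4): ranking walks positions 4-3-2-1, expanding outward from the peak — single-peaked.
Faction 2 (peak Grove at position 3): ranking walks positions 3-2-1-4, expanding outward from the peak — single-peaked.
Faction 3 (peak Grove at position 3): ranking walks positions 3-2-4-1, expanding outward from the peak — single-peaked.
Faction 4 (peak Grove at position 3): ranking walks positions 3-4-2-1, expanding outward from the peak — single-peaked.
Faction 5 (peak Ember at position 2): ranking walks positions 2-1-3-4, expanding outward from the peak — single-peaked.
Faction 6 (peak Ember at position 2): ranking walks positions 2-3-1-4, expanding outward from the peak — single-peaked.
Faction 7 (peak Ember at position 2): ranking walks positions 2-3-4-1, expanding outward from the peak — single-peaked.
Every ranking is single-peaked on this axis.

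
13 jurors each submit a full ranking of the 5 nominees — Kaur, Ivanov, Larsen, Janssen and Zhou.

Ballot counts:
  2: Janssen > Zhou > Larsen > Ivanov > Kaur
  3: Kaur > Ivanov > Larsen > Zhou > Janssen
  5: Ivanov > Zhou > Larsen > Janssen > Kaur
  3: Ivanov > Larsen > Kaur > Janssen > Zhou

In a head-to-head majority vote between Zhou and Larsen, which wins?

Zhou

Ballots ranking Zhou above Larsen: 2 + 5 = 7.
Ballots ranking Larsen above Zhou: 13 − 7 = 6.
Zhou wins the head-to-head 7–6.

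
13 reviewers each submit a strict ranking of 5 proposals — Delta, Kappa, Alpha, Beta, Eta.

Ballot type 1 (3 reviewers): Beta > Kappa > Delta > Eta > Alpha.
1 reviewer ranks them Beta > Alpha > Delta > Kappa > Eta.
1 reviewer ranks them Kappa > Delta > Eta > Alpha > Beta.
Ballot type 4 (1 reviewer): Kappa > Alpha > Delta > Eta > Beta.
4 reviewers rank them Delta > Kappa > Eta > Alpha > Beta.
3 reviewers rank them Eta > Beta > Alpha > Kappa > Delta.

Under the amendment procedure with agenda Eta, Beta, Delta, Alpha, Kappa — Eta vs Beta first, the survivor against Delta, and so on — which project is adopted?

Round 1: Eta vs Beta — 9–4, Eta advances.
Round 2: Eta vs Delta — 3–10, Delta advances.
Round 3: Delta vs Alpha — 8–5, Delta advances.
Round 4: Delta vs Kappa — 5–8, Kappa advances.
Kappa survives the agenda.

Kappa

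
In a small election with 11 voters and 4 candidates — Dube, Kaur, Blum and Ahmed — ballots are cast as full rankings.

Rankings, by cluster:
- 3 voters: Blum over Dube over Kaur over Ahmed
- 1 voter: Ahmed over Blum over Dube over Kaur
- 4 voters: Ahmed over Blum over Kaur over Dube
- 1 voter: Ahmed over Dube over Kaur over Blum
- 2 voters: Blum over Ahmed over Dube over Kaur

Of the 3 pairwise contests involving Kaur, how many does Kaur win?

0

Kaur against each rival (11 voters):
Kaur vs Dube: Dube, 7–4.
Kaur vs Blum: Blum, 10–1.
Kaur vs Ahmed: Ahmed, 8–3.
Kaur beats no one; loses to Dube, Blum, Ahmed — 0 pairwise wins.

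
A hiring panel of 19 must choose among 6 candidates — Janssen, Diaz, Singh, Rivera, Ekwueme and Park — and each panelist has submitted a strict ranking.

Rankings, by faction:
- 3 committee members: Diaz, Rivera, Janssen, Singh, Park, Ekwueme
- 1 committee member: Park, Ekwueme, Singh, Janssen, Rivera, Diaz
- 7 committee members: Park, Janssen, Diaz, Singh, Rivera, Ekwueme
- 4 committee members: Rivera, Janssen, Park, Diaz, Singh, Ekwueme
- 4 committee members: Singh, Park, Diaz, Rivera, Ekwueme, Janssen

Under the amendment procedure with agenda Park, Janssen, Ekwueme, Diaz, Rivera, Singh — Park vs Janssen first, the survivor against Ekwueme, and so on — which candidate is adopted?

Park

Round 1: Park vs Janssen — 12–7, Park advances.
Round 2: Park vs Ekwueme — 19–0, Park advances.
Round 3: Park vs Diaz — 16–3, Park advances.
Round 4: Park vs Rivera — 12–7, Park advances.
Round 5: Park vs Singh — 12–7, Park advances.
Park survives the agenda.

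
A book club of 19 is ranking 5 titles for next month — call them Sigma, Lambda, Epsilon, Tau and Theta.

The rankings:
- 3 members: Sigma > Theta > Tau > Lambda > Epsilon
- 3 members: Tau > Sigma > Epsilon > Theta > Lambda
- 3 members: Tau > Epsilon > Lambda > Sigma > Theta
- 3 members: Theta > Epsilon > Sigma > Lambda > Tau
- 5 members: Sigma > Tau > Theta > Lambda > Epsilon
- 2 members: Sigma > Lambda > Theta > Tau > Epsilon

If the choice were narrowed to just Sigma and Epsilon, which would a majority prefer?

Sigma

Ballots ranking Sigma above Epsilon: 3 + 3 + 5 + 2 = 13.
Ballots ranking Epsilon above Sigma: 19 − 13 = 6.
Sigma wins the head-to-head 13–6.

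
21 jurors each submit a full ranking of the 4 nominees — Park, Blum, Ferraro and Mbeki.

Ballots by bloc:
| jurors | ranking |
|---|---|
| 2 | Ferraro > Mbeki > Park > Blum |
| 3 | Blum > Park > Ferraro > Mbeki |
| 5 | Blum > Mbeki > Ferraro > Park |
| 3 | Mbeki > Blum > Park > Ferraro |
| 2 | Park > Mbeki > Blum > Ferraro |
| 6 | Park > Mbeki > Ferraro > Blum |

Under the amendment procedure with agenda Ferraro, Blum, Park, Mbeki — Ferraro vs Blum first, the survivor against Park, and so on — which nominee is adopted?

Mbeki

Round 1: Ferraro vs Blum — 8–13, Blum advances.
Round 2: Blum vs Park — 11–10, Blum advances.
Round 3: Blum vs Mbeki — 8–13, Mbeki advances.
Mbeki survives the agenda.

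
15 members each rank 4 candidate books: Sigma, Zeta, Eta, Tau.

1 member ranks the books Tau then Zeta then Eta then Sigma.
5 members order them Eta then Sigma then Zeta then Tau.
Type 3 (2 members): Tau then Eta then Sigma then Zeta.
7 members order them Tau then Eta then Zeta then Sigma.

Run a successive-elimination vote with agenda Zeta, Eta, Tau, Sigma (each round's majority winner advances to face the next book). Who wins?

Round 1: Zeta vs Eta — 1–14, Eta advances.
Round 2: Eta vs Tau — 5–10, Tau advances.
Round 3: Tau vs Sigma — 10–5, Tau advances.
Tau survives the agenda.

Tau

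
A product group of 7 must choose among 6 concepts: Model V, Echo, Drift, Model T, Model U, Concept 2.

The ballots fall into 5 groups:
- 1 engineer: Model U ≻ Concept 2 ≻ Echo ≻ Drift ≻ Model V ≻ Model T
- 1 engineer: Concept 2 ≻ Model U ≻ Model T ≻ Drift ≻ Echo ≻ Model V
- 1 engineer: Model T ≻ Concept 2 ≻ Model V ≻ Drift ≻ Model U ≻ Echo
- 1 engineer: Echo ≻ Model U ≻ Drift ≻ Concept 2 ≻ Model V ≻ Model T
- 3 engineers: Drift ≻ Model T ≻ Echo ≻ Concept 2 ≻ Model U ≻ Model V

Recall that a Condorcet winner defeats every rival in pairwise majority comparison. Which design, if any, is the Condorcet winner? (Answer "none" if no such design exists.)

Drift

Check each pair by majority over 7 ballots:
Model V–Echo: Echo 6–1.
Model V–Drift: Drift 6–1.
Model V vs Model T: Model T, 5–2.
Model V vs Model U: Model U wins 6–1.
Model V–Concept 2: Concept 2 7–0.
Echo vs Drift: Drift wins 5–2.
Echo–Model T: Model T 5–2.
Echo vs Model U: Echo wins 4–3.
Echo–Concept 2: Echo 4–3.
Drift vs Model T: Drift wins 5–2.
Drift vs Model U: Drift wins 4–3.
Drift vs Concept 2: Drift wins 4–3.
Model T–Model U: Model T 4–3.
Model T vs Concept 2: Model T, 4–3.
Model U vs Concept 2: Concept 2, 5–2.
Only Drift has no losses; Drift is the Condorcet winner.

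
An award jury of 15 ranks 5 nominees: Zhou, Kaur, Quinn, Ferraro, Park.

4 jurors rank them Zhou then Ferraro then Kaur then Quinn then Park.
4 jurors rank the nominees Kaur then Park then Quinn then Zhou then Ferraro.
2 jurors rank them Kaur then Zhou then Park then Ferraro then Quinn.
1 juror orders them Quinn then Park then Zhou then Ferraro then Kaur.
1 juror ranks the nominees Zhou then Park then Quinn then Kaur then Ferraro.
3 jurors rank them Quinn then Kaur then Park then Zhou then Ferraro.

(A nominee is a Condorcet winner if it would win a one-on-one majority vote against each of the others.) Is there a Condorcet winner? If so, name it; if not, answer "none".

Kaur

Pairwise majorities:
Zhou vs Kaur: Kaur wins 9–6.
Zhou–Quinn: Quinn 8–7.
Zhou vs Ferraro: Zhou wins 15–0.
Zhou vs Park: Park wins 8–7.
Kaur vs Quinn: Kaur, 10–5.
Kaur–Ferraro: Kaur 10–5.
Kaur vs Park: Kaur, 13–2.
Quinn vs Ferraro: Quinn wins 9–6.
Quinn vs Park: Quinn wins 8–7.
Ferraro–Park: Park 11–4.
Kaur wins every pairwise contest, so Kaur is the Condorcet winner.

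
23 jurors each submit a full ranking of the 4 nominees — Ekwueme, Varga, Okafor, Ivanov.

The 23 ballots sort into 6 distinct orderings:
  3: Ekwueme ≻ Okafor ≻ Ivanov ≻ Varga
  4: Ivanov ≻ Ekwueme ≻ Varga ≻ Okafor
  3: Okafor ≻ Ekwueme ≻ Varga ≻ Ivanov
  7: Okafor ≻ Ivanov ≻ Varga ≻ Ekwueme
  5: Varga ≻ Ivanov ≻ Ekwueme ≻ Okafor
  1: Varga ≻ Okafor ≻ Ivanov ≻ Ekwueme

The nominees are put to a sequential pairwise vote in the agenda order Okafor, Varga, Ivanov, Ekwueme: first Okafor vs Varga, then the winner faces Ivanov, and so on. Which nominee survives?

Ekwueme

Round 1: Okafor vs Varga — 13–10, Okafor advances.
Round 2: Okafor vs Ivanov — 14–9, Okafor advances.
Round 3: Okafor vs Ekwueme — 11–12, Ekwueme advances.
Ekwueme survives the agenda.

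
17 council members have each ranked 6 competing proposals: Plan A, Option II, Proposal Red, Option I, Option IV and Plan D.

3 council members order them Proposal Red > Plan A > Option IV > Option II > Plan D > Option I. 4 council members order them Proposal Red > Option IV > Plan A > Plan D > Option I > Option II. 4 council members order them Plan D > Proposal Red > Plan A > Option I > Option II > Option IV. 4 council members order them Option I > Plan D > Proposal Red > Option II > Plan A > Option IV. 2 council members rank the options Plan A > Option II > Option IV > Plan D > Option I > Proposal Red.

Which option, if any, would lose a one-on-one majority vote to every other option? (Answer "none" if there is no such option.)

Head-to-head results (17 council members):
Plan A vs Option II: Plan A preferred on 3+4+4+2 = 13 ballots; Plan A wins 13–4.
Plan A vs Proposal Red: Plan A is ranked higher on 2 ballots, Proposal Red on 15. Proposal Red wins 15–2.
Plan A vs Option I: Plan A preferred on 3+4+4+2 = 13 ballots; Plan A wins 13–4.
Plan A vs Option IV: Plan A preferred on 3+4+4+2 = 13 ballots; Plan A wins 13–4.
Plan A vs Plan D: 9 to 8, Plan A.
Option II vs Proposal Red: Proposal Red, 15–2.
Option II vs Option I: Option II preferred on 3+2 = 5 ballots; Option I wins 12–5.
Option II vs Option IV: Option II is ranked higher on 4+4+2 = 10 ballots, Option IV on 7. Option II wins 10–7.
Option II vs Plan D: Option II is ranked higher on 3+2 = 5 ballots, Plan D on 12. Plan D wins 12–5.
Proposal Red vs Option I: Proposal Red preferred on 3+4+4 = 11 ballots; Proposal Red wins 11–6.
Proposal Red vs Option IV: Proposal Red wins 15–2.
Proposal Red vs Plan D: Plan D, 10–7.
Option I vs Option IV: Option IV, 9–8.
Option I vs Plan D: 4 to 13, Plan D.
Option IV vs Plan D: Option IV preferred on 3+4+2 = 9 ballots; Option IV wins 9–8.
Each option has at least one pairwise win (Plan A beats Option II; Option II beats Option IV; Proposal Red beats Plan A; Option I beats Option II; Option IV beats Option I; Plan D beats Option II) — no Condorcet loser.

none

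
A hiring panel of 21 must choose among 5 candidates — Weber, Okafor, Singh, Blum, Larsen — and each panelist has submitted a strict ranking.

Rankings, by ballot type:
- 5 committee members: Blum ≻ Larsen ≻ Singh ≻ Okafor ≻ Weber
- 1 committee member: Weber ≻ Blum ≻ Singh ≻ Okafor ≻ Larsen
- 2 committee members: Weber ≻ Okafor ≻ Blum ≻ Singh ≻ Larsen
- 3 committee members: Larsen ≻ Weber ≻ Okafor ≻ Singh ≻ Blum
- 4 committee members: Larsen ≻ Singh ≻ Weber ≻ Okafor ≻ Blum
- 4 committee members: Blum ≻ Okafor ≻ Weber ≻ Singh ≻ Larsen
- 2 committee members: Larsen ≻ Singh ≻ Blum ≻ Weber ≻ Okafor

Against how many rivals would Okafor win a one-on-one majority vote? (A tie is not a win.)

0

Okafor against each rival (21 committee members):
Okafor vs Weber: 9 to 12, Weber.
Okafor vs Singh: Singh, 12–9.
Okafor vs Blum: Okafor is ranked higher on 2+3+4 = 9 ballots, Blum on 12. Blum wins 12–9.
Okafor vs Larsen: 7 to 14, Larsen.
Okafor beats no one; loses to Weber, Singh, Blum, Larsen — 0 pairwise wins.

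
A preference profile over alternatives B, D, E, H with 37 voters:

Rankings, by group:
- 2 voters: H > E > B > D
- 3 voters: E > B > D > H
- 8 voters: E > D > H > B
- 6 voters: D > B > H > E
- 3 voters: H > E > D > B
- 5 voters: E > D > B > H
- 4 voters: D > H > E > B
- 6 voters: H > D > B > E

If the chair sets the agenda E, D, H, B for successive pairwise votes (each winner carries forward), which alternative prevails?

Round 1: E vs D — 21–16, E advances.
Round 2: E vs H — 16–21, H advances.
Round 3: H vs B — 23–14, H advances.
The agenda winner is H.

H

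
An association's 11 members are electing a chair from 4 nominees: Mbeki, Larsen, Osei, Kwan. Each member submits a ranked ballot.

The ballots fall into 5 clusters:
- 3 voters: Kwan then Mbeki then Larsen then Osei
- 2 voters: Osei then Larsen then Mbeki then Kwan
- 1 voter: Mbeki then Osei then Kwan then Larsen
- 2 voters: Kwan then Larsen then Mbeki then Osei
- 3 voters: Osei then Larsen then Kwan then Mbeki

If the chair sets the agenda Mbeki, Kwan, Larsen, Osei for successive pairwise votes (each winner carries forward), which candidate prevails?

Osei

Round 1: Mbeki vs Kwan — 3–8, Kwan advances.
Round 2: Kwan vs Larsen — 6–5, Kwan advances.
Round 3: Kwan vs Osei — 5–6, Osei advances.
The agenda winner is Osei.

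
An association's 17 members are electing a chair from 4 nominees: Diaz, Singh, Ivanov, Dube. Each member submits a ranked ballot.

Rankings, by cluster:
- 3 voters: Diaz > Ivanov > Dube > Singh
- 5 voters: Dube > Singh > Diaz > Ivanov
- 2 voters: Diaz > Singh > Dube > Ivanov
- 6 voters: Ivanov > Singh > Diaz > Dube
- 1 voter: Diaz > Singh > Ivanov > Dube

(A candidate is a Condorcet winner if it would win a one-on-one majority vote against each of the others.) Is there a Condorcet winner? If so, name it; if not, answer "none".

none

Head-to-head results (17 voters):
Diaz–Singh: Singh 11–6.
Diaz vs Ivanov: Diaz preferred on 3+5+2+1 = 11 ballots; Diaz wins 11–6.
Diaz vs Dube: 3+2+6+1 = 12 for Diaz, 5 for Dube — Diaz by 12–5.
Singh vs Ivanov: Singh is ranked higher on 5+2+1 = 8 ballots, Ivanov on 9. Ivanov wins 9–8.
Singh vs Dube: Singh, 9–8.
Ivanov vs Dube: Ivanov wins 10–7.
Every candidate loses at least once (Diaz loses to Singh; Singh loses to Ivanov; Ivanov loses to Diaz; Dube loses to Diaz). The majority relation contains the cycle Diaz beats Ivanov beats Singh beats Diaz, so there is no Condorcet winner.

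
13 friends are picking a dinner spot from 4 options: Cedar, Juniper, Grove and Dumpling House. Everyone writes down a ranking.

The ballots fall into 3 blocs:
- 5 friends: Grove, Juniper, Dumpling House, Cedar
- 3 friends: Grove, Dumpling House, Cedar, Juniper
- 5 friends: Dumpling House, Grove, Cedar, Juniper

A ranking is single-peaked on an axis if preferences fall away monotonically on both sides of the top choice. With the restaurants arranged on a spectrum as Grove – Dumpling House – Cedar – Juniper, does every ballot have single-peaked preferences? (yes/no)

no

Axis positions: Grove=1, Dumpling House=2, Cedar=3, Juniper=4.
Bloc 1: ranking walks positions 1-4-2-3; Juniper is ranked above Dumpling House even though Dumpling House lies between Juniper and the peak Grove on the axis — preferences dip and rise again. Not single-peaked.
Bloc 2 (peak Grove at position 1): ranking walks positions 1-2-3-4, expanding outward from the peak — single-peaked.
Bloc 3 (peak Dumpling House at position 2): ranking walks positions 2-1-3-4, expanding outward from the peak — single-peaked.
Bloc 1 violates single-peakedness, so the profile is not single-peaked on this axis.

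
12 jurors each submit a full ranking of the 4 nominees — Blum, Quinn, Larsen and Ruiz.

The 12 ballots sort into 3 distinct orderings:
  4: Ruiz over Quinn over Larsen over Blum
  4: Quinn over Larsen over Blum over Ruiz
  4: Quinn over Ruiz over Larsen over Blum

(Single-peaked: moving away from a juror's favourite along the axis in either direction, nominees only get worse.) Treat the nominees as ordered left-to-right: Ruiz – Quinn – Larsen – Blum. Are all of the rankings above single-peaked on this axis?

Axis positions: Ruiz=1, Quinn=2, Larsen=3, Blum=4.
Bloc 1 (peak Ruiz at position 1): ranking walks positions 1-2-3-4, expanding outward from the peak — single-peaked.
Bloc 2 (peak Quinn at position 2): ranking walks positions 2-3-4-1, expanding outward from the peak — single-peaked.
Bloc 3 (peak Quinn at position 2): ranking walks positions 2-1-3-4, expanding outward from the peak — single-peaked.
Every ranking is single-peaked on this axis.

yes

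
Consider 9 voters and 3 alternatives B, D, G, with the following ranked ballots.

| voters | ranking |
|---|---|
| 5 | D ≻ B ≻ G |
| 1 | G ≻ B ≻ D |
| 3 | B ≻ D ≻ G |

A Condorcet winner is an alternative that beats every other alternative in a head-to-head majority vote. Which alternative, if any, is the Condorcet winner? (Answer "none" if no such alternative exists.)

Pairwise majorities:
B vs D: D, 5–4.
B vs G: B, 8–1.
D vs G: D wins 8–1.
Only D has no losses; D is the Condorcet winner.

D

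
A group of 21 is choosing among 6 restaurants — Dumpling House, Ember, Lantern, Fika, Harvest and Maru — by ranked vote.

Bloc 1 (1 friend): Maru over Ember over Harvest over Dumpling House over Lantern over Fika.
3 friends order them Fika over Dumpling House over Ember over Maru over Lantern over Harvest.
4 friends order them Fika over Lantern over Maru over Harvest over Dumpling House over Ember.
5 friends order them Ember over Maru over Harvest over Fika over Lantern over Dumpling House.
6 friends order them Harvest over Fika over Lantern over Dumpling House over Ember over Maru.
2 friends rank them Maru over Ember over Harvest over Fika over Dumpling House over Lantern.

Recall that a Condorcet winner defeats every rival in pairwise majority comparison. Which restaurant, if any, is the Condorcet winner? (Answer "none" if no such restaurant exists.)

none

Check each pair by majority over 21 ballots:
Dumpling House vs Ember: 3+4+6 = 13 for Dumpling House, 8 for Ember — Dumpling House by 13–8.
Dumpling House vs Lantern: 6 to 15, Lantern.
Dumpling House vs Fika: 1 for Dumpling House, 20 for Fika — Fika by 20–1.
Dumpling House vs Harvest: Dumpling House is ranked higher on 3 ballots, Harvest on 18. Harvest wins 18–3.
Dumpling House vs Maru: 9 to 12, Maru.
Ember vs Lantern: 11 to 10, Ember.
Ember vs Fika: Ember is ranked higher on 1+5+2 = 8 ballots, Fika on 13. Fika wins 13–8.
Ember vs Harvest: Ember is ranked higher on 1+3+5+2 = 11 ballots, Harvest on 10. Ember wins 11–10.
Ember vs Maru: Ember preferred on 3+5+6 = 14 ballots; Ember wins 14–7.
Lantern vs Fika: Lantern is ranked higher on 1 ballot, Fika on 20. Fika wins 20–1.
Lantern vs Harvest: 7 to 14, Harvest.
Lantern vs Maru: Lantern is ranked higher on 4+6 = 10 ballots, Maru on 11. Maru wins 11–10.
Fika vs Harvest: 3+4 = 7 for Fika, 14 for Harvest — Harvest by 14–7.
Fika vs Maru: 13 to 8, Fika.
Harvest vs Maru: Harvest is ranked higher on 6 ballots, Maru on 15. Maru wins 15–6.
Each restaurant drops at least one matchup (Dumpling House loses to Lantern; Ember loses to Dumpling House; Lantern loses to Ember; Fika loses to Harvest; Harvest loses to Ember; Maru loses to Ember); the cycle Dumpling House → Ember → Lantern → Dumpling House rules out a Condorcet winner.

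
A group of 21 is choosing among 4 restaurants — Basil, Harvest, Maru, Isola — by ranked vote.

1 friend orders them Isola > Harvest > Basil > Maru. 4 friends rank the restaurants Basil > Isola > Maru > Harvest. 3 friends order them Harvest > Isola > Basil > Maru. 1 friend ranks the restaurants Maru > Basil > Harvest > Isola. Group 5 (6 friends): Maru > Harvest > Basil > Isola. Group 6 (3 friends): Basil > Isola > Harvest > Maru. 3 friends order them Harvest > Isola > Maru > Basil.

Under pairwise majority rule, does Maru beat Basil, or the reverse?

Ballots ranking Maru above Basil: 1 + 6 + 3 = 10.
Ballots ranking Basil above Maru: 21 − 10 = 11.
Basil wins the head-to-head 11–10.

Basil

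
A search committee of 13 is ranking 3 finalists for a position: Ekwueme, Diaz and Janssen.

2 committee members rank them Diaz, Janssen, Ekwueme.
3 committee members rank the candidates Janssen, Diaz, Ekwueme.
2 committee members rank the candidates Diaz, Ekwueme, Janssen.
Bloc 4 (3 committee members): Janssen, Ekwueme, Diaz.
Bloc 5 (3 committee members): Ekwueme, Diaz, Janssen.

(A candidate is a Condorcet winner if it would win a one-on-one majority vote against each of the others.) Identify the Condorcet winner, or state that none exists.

Diaz

Head-to-head results (13 committee members):
Ekwueme–Diaz: Diaz 7–6.
Ekwueme vs Janssen: Janssen wins 8–5.
Diaz–Janssen: Diaz 7–6.
Diaz wins every pairwise contest, so Diaz is the Condorcet winner.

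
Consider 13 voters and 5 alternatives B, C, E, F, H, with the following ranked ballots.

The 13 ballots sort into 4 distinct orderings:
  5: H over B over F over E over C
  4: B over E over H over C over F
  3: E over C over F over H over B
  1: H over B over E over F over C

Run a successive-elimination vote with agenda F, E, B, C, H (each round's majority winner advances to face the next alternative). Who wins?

H

Round 1: F vs E — 5–8, E advances.
Round 2: E vs B — 3–10, B advances.
Round 3: B vs C — 10–3, B advances.
Round 4: B vs H — 4–9, H advances.
The agenda winner is H.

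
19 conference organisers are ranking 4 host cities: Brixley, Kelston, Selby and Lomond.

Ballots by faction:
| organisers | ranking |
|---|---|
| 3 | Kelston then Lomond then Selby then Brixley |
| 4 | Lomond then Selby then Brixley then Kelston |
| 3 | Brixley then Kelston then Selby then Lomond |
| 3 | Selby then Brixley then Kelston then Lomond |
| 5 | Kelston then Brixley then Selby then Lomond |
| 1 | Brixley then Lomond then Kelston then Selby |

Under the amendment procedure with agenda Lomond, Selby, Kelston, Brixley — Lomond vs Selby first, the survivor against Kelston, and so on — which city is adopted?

Brixley

Round 1: Lomond vs Selby — 8–11, Selby advances.
Round 2: Selby vs Kelston — 7–12, Kelston advances.
Round 3: Kelston vs Brixley — 8–11, Brixley advances.
The agenda winner is Brixley.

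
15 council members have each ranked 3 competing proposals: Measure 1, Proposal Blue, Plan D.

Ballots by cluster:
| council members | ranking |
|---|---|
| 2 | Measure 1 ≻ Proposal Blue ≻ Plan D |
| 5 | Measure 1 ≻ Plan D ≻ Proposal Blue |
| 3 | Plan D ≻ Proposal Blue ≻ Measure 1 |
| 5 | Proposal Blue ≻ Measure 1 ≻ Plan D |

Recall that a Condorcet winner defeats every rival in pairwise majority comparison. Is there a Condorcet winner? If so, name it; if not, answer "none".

Head-to-head results (15 council members):
Measure 1 vs Proposal Blue: Measure 1 preferred on 2+5 = 7 ballots; Proposal Blue wins 8–7.
Measure 1 vs Plan D: Measure 1 is ranked higher on 2+5+5 = 12 ballots, Plan D on 3. Measure 1 wins 12–3.
Proposal Blue vs Plan D: 2+5 = 7 for Proposal Blue, 8 for Plan D — Plan D by 8–7.
No option is unbeaten: Measure 1 loses to Proposal Blue; Proposal Blue loses to Plan D; Plan D loses to Measure 1. In particular Measure 1 beats Plan D beats Proposal Blue beats Measure 1 is a majority cycle — no Condorcet winner exists.

none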